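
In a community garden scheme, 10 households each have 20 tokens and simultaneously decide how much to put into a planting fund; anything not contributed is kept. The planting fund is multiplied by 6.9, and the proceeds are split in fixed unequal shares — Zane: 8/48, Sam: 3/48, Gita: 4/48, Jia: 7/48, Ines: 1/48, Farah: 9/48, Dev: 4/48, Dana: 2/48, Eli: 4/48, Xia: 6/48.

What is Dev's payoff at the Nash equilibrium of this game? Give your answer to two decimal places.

54.50 tokens

For player j, contributing a unit is worthwhile iff 6.9 × (j's share) ≥ 1, i.e. iff j's share is at least 0.1449.
Zane, Jia and Farah clear that bar, contributing 20 each; the remaining 7 contribute 0. Total contributed: 60.
Dev keeps 20 and receives 6.9 × 60 × 4/48 = 34.50 from the planting fund, for a payoff of 54.50.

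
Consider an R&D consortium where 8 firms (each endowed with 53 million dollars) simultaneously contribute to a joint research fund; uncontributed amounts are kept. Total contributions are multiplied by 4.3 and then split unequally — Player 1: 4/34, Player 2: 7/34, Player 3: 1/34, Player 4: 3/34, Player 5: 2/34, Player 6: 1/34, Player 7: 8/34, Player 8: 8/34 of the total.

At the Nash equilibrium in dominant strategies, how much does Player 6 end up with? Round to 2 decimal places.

66.41 million dollars

For player j, contributing a unit is worthwhile iff 4.3 × (j's share) ≥ 1, i.e. iff j's share is at least 0.2326.
Player 7 and Player 8 are above the threshold, contributing 53 each; the remaining 6 contribute 0. Total contributed: 106.
Player 6 keeps 53 and receives 4.3 × 106 × 1/34 = 13.41 from the joint research fund, for a payoff of 66.41.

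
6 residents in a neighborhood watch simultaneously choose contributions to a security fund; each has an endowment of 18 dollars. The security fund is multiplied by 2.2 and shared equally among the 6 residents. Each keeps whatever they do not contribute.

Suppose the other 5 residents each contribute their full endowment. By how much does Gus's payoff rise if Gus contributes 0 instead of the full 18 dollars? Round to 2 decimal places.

11.40 dollars

Switching from a contribution of 18 to 0 lets Gus keep an extra 18 dollars, but lowers the security fund by 18, which costs Gus their own share of that drop: 2.2/6 × 18 = 6.60.
Net gain = 18 − 6.60 = 11.40. The private return per contributed unit (0.3667) is below 1, so free-riding is indeed the best response regardless of what the others do.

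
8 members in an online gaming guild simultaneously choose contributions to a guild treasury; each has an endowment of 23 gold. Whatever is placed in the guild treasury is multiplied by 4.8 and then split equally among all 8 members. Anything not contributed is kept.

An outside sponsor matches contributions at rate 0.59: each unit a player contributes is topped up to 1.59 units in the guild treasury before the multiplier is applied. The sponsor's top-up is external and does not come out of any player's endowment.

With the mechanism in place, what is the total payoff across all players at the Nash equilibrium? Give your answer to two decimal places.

With the mechanism, a contributed unit returns 4.8 × 1.59 / 8 = 0.9540 per unit of net cost — still below 1 — so contributing 0 remains dominant for every player.
At the Nash equilibrium no one contributes; group total payoff = 8 × 23 = 184.

184.00 gold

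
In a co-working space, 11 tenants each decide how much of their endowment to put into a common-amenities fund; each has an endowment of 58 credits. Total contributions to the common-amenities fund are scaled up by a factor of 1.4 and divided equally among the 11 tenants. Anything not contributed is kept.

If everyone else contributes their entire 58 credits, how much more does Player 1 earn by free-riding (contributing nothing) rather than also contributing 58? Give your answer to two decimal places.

Switching from a contribution of 58 to 0 lets Player 1 keep an extra 58 credits, but lowers the common-amenities fund by 58, which costs Player 1 their own share of that drop: 1.4/11 × 58 = 7.38.
Net gain = 58 − 7.38 = 50.62. The private return per contributed unit (0.1273) is below 1, so free-riding is indeed the best response regardless of what the others do.

50.62 credits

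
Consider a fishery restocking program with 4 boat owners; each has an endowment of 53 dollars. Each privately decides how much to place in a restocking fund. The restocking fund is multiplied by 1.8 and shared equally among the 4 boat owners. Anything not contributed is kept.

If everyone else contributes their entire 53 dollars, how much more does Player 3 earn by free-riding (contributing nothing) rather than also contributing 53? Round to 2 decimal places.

Switching from a contribution of 53 to 0 lets Player 3 keep an extra 53 dollars, but lowers the restocking fund by 53, which costs Player 3 their own share of that drop: 1.8/4 × 53 = 23.85.
Net gain = 53 − 23.85 = 29.15. The private return per contributed unit (0.4500) is below 1, so free-riding is indeed the best response regardless of what the others do.

29.15 dollars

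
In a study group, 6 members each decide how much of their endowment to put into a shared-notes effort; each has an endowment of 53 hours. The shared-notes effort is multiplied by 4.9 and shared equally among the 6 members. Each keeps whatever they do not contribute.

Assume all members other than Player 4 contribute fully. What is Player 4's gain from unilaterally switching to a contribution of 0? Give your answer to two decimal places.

9.72 hours

Switching from a contribution of 53 to 0 lets Player 4 keep an extra 53 hours, but lowers the shared-notes effort by 53, which costs Player 4 their own share of that drop: 4.9/6 × 53 = 43.28.
Net gain = 53 − 43.28 = 9.72. The private return per contributed unit (0.8167) is below 1, so free-riding is indeed the best response regardless of what the others do.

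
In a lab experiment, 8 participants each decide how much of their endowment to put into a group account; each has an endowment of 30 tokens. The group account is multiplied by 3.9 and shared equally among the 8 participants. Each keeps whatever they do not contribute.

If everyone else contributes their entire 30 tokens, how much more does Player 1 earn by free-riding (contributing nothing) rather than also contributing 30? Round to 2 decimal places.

15.38 tokens

Switching from a contribution of 30 to 0 lets Player 1 keep an extra 30 tokens, but lowers the group account by 30, which costs Player 1 their own share of that drop: 3.9/8 × 30 = 14.62.
Net gain = 30 − 14.62 = 15.38. The private return per contributed unit (0.4875) is below 1, so free-riding is indeed the best response regardless of what the others do.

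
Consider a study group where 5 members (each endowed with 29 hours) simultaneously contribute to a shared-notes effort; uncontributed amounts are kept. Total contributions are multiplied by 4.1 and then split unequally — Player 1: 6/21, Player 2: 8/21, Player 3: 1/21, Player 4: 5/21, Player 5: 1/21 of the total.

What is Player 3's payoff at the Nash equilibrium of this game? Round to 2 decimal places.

Player j's private return per contributed unit is 4.1 × (j's share). Contributing is weakly dominant for j when that share is at least 1/4.1 = 0.2439, and contributing 0 is dominant otherwise.
Player 1 and Player 2 are above the threshold, contributing 29 each; the remaining 3 contribute 0. Total contributed: 58.
Player 3 keeps 29 and receives 4.1 × 58 × 1/21 = 11.32 from the shared-notes effort, for a payoff of 40.32.

40.32 hours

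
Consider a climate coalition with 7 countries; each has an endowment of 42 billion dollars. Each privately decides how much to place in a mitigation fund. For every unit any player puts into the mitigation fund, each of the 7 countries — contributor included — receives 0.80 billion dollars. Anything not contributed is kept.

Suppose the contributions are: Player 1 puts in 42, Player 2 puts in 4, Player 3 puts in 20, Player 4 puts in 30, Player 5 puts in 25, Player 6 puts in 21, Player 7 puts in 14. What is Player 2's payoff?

162.80 billion dollars

Total contributed: 42 + 4 + 20 + 30 + 25 + 21 + 14 = 156.
Each receives 0.80 × 156 = 124.80 from the mitigation fund.
Player 2 keeps 42 − 4 = 38, so Player 2's payoff is 38 + 124.80 = 162.80.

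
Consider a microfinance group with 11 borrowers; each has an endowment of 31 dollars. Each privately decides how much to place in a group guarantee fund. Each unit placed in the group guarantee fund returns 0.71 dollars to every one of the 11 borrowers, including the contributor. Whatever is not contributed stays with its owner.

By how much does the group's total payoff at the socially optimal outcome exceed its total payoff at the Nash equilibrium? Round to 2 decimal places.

The private return per contributed unit is 0.71 < 1, so contributing 0 is dominant for every player. At the Nash equilibrium everyone keeps their 31, and the group total is 11 × 31 = 341.
Each contributed unit returns 7.810 to the group as a whole (0.71 to each of 11 players), which exceeds 1, so the social optimum is full contribution: group total = 7.810 × 341 = 2663.21.
Efficiency loss = 2663.21 − 341 = 2322.21.

2322.21 dollars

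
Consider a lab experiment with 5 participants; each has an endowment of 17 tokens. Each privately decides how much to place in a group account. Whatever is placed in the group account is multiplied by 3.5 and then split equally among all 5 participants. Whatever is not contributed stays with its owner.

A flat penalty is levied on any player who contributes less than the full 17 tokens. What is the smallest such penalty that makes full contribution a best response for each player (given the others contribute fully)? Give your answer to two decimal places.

Given the others contribute fully, the best deviation is to contribute 0 (any partial contribution still incurs the fine and gives up units whose private return 0.7000 is below 1).
Deviating from 17 to 0 saves 17 tokens but forfeits the deviator's share of the drop in the group account: 3.5/5 × 17 = 11.90.
So the deviation gain is 17 − 11.90 = 5.10, and the fine must be at least 5.10 tokens to wipe it out.

5.10 tokens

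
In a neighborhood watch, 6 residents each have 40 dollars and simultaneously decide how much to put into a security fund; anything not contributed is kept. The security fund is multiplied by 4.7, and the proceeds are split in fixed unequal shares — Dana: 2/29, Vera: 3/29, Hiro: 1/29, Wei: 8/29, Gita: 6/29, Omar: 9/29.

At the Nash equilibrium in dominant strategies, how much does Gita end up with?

117.79 dollars

Each unit j contributes comes back to j as 4.7 × (j's share), so j prefers to contribute only if that share exceeds 1/4.7 = 0.2128; otherwise keeping the unit dominates.
Wei and Omar are above the threshold, contributing 40 each; the remaining 4 contribute 0. Total contributed: 80.
Gita keeps 40 and receives 4.7 × 80 × 6/29 = 77.79 from the security fund, for a payoff of 117.79.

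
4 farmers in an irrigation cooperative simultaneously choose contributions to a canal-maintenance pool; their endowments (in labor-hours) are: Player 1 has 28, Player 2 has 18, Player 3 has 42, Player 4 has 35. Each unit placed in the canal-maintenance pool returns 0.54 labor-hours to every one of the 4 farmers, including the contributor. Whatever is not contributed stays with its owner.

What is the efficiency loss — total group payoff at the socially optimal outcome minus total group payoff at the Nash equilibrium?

142.68 labor-hours

The private return per contributed unit is 0.54 < 1 for everyone, so the Nash equilibrium is zero contribution and the group total is Σ E_j = 28 + 18 + 42 + 35 = 123.
Each contributed unit returns 2.160 to the group, so the social optimum is full contribution by everyone: group total = 2.160 × 123 = 265.68.
Efficiency loss = (2.160 − 1) × 123 = 142.68.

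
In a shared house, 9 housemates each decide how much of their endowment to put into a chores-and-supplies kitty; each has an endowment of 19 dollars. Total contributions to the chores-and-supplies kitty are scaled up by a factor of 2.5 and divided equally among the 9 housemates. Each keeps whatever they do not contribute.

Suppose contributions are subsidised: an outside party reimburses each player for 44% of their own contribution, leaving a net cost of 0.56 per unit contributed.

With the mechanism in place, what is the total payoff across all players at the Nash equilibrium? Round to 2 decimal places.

The effective private return is (2.5/9) / 0.56 = 0.4960, which is still under 1, so the mechanism doesn't change anyone's dominant strategy: zero contribution.
At the Nash equilibrium no one contributes; group total payoff = 9 × 19 = 171.

171.00 dollars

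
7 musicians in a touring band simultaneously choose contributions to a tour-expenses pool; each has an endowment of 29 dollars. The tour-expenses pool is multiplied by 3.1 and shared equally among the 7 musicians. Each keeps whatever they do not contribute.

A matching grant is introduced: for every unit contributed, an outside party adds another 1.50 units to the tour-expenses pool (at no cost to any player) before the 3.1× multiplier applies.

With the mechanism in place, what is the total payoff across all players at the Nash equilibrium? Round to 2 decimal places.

1573.25 dollars

Under the mechanism each unit contributed yields 3.1 × 2.50 / 7 = 1.1071 back to its contributor per unit of net cost, which exceeds 1, making full contribution the dominant choice for everyone.
So the Nash equilibrium is full contribution by all 7; the group earns 3.1 × 2.50 × 203 = 1573.25.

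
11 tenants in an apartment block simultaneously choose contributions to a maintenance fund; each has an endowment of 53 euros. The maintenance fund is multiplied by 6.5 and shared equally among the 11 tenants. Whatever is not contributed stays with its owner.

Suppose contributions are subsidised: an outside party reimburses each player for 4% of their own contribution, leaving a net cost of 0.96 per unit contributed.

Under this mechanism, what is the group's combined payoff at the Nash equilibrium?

Even with the mechanism, each unit contributed returns only (6.5/11) / 0.96 = 0.6155 per unit of net cost, so contributing nothing is still dominant.
Everyone keeps their endowment and the group total is 11 × 53 = 583.

583.00 euros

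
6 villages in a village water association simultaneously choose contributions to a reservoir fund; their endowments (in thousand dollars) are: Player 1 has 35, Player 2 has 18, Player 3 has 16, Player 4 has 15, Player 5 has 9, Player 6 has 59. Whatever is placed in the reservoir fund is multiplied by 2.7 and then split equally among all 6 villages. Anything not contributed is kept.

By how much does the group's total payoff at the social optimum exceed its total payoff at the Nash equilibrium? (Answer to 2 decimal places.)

258.40 thousand dollars

The private return per contributed unit is 2.7/6 = 0.4500 < 1 for every player regardless of endowment, so the Nash equilibrium is zero contribution and the group total is Σ E_j = 35 + 18 + 16 + 15 + 9 + 59 = 152.
Each contributed unit returns 2.700 to the group, so the social optimum is full contribution by everyone: group total = 2.700 × 152 = 410.40.
Efficiency loss = (2.700 − 1) × 152 = 258.40.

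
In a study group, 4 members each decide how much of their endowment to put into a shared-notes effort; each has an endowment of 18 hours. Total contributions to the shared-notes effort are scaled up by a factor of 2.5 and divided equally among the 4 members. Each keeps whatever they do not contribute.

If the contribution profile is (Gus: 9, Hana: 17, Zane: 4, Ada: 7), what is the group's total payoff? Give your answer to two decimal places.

Total contributed: 9 + 17 + 4 + 7 = 37; total kept: 4 × 18 − 37 = 35.
The shared-notes effort pays out 2.5 × 37 = 92.50 in aggregate.
Group total = 35 + 92.50 = 127.50.

127.50 hours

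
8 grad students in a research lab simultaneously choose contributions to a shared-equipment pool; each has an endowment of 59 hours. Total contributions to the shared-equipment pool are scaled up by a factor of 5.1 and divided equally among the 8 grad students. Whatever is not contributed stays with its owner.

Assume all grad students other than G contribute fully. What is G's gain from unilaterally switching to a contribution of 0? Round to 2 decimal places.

21.39 hours

Switching from a contribution of 59 to 0 lets G keep an extra 59 hours, but lowers the shared-equipment pool by 59, which costs G their own share of that drop: 5.1/8 × 59 = 37.61.
Net gain = 59 − 37.61 = 21.39. The private return per contributed unit (0.6375) is below 1, so free-riding is indeed the best response regardless of what the others do.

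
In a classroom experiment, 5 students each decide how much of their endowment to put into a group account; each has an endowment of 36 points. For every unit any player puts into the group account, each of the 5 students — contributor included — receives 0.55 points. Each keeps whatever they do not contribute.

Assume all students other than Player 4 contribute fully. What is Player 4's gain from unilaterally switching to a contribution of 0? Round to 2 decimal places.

Switching from a contribution of 36 to 0 lets Player 4 keep an extra 36 points, but lowers the group account by 36, which costs Player 4 their own share of that drop: 0.55 × 36 = 19.80.
Net gain = 36 − 19.80 = 16.20. The private return per contributed unit (0.55) is below 1, so free-riding is indeed the best response regardless of what the others do.

16.20 points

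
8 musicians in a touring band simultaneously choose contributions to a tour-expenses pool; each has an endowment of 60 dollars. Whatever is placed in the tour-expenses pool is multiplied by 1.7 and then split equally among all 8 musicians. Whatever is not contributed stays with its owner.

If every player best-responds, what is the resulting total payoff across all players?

480.00 dollars

Each contributed unit returns 1.7/8 = 0.2125 to its contributor — below 1 — so contributing 0 is dominant for every player. At the Nash equilibrium everyone keeps their 60, and the group total is 8 × 60 = 480.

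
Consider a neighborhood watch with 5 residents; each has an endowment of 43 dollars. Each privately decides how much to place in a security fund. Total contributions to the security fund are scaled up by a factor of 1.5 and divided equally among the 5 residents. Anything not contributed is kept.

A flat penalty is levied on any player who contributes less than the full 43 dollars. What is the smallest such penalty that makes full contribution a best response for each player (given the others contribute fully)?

Given the others contribute fully, the best deviation is to contribute 0 (any partial contribution still incurs the fine and gives up units whose private return 0.3000 is below 1).
Deviating from 43 to 0 saves 43 dollars but forfeits the deviator's share of the drop in the security fund: 1.5/5 × 43 = 12.90.
So the deviation gain is 43 − 12.90 = 30.10, and the fine must be at least 30.10 dollars to wipe it out.

30.10 dollars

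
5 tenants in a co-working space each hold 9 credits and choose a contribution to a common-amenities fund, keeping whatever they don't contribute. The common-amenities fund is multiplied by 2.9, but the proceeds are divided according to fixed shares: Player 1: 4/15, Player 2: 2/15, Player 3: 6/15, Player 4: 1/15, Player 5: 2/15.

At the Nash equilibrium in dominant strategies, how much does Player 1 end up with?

A player with share s gets back 2.9·s per unit contributed, so full contribution is dominant for anyone with s > 1/2.9 = 0.3448 and zero contribution is dominant for anyone below.
The only share above 0.3448 is Player 3's 6/15, contributing 9; the remaining 4 contribute 0. Total contributed: 9.
Player 1 keeps 9 and receives 2.9 × 9 × 4/15 = 6.96 from the common-amenities fund, for a payoff of 15.96.

15.96 credits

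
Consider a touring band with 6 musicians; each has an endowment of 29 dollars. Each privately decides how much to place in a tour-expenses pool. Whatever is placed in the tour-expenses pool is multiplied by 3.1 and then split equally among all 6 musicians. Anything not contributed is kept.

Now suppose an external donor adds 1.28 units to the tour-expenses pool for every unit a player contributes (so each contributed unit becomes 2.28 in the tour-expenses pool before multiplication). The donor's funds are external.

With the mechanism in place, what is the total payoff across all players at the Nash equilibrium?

The effective private return per unit is now 3.1 × 2.28 / 6 = 1.1780 > 1, so every player's dominant strategy flips to full contribution.
At the Nash equilibrium everyone contributes 29. Group total payoff = 3.1 × 2.28 × 174 = 1229.83.

1229.83 dollars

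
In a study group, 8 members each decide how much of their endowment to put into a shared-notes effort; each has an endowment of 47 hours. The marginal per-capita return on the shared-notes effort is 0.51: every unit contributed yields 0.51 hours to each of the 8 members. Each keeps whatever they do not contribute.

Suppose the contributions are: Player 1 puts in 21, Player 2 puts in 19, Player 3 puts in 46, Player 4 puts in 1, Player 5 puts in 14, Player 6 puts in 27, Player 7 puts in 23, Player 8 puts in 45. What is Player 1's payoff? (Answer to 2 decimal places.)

125.96 hours

Total contributed: 21 + 19 + 46 + 1 + 14 + 27 + 23 + 45 = 196.
Each receives 0.51 × 196 = 99.96 from the shared-notes effort.
Player 1 keeps 47 − 21 = 26, so Player 1's payoff is 26 + 99.96 = 125.96.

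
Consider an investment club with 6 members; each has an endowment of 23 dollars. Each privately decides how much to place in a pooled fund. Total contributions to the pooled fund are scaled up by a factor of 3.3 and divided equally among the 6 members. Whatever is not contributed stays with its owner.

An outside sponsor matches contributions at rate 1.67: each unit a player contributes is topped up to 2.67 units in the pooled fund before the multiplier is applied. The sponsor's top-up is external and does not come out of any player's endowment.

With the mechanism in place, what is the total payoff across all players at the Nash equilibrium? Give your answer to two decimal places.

The effective private return per unit is now 3.3 × 2.67 / 6 = 1.4685 > 1, so every player's dominant strategy flips to full contribution.
At the Nash equilibrium everyone contributes 23. Group total payoff = 3.3 × 2.67 × 138 = 1215.92.

1215.92 dollars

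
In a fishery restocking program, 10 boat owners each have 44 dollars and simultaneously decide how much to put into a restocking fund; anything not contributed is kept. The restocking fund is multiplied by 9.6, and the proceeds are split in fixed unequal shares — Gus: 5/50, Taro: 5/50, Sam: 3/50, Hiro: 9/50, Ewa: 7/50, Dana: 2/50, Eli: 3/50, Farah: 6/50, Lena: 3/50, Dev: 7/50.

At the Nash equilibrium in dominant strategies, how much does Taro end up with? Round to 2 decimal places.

Each unit j contributes comes back to j as 9.6 × (j's share), so j prefers to contribute only if that share exceeds 1/9.6 = 0.1042; otherwise keeping the unit dominates.
Hiro, Ewa, Farah and Dev are above the threshold, contributing 44 each; the remaining 6 contribute 0. Total contributed: 176.
Taro keeps 44 and receives 9.6 × 176 × 5/50 = 168.96 from the restocking fund, for a payoff of 212.96.

212.96 dollars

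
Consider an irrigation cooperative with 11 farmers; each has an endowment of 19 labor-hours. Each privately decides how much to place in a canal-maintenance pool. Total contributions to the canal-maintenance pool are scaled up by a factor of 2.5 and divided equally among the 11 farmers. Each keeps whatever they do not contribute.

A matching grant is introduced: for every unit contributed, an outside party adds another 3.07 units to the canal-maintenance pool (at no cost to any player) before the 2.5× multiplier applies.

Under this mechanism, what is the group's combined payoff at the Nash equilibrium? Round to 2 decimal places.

209.00 labor-hours

Even with the mechanism, each unit contributed returns only 2.5 × 4.07 / 11 = 0.9250 per unit of net cost, so contributing nothing is still dominant.
At the Nash equilibrium no one contributes; group total payoff = 11 × 19 = 209.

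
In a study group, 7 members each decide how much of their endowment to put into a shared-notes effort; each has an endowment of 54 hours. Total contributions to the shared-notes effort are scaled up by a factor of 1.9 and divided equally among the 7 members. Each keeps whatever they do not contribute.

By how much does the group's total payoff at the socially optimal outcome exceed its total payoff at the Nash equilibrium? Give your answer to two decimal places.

Each contributed unit returns 1.9/7 = 0.2714 to its contributor — below 1 — so contributing 0 is dominant for every player. At the Nash equilibrium everyone keeps their 54, and the group total is 7 × 54 = 378.
Each contributed unit returns 1.900 to the group as a whole (0.2714 to each of 7 players), which exceeds 1, so the social optimum is full contribution: group total = 1.900 × 378 = 718.20.
Efficiency loss = 718.20 − 378 = 340.20.

340.20 hours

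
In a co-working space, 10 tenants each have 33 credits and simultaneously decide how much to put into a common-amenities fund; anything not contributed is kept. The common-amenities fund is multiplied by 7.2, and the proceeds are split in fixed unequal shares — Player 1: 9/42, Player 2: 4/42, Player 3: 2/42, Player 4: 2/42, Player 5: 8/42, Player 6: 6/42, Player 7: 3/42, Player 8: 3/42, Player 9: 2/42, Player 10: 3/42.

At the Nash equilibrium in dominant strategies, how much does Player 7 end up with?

For player j, contributing a unit is worthwhile iff 7.2 × (j's share) ≥ 1, i.e. iff j's share is at least 0.1389.
The shares above 0.1389 belong to Player 1, Player 5 and Player 6, contributing 33 each; the remaining 7 contribute 0. Total contributed: 99.
Player 7 keeps 33 and receives 7.2 × 99 × 3/42 = 50.91 from the common-amenities fund, for a payoff of 83.91.

83.91 credits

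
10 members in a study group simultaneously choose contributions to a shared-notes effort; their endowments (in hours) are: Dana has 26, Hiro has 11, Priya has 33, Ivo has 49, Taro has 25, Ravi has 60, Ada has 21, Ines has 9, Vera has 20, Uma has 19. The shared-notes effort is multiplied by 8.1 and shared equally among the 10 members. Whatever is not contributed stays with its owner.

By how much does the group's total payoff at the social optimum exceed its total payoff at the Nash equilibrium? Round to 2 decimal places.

1938.30 hours

The private return per contributed unit is 8.1/10 = 0.8100 < 1 for every player regardless of endowment, so the Nash equilibrium is zero contribution and the group total is Σ E_j = 26 + 11 + 33 + 49 + 25 + 60 + 21 + 9 + 20 + 19 = 273.
Each contributed unit returns 8.100 to the group, so the social optimum is full contribution by everyone: group total = 8.100 × 273 = 2211.30.
Efficiency loss = (8.100 − 1) × 273 = 1938.30.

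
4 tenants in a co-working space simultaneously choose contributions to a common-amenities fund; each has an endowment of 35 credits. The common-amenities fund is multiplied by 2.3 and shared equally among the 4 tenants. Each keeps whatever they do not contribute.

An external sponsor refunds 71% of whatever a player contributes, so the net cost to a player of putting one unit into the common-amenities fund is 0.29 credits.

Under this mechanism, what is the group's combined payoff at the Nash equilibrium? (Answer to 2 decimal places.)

The effective private return per unit is now (2.3/4) / 0.29 = 1.9828 > 1, so every player's dominant strategy flips to full contribution.
So the Nash equilibrium is full contribution by all 4; the group earns 4 × (35 × 0.71 + 2.3 × 35) = 421.40.

421.40 credits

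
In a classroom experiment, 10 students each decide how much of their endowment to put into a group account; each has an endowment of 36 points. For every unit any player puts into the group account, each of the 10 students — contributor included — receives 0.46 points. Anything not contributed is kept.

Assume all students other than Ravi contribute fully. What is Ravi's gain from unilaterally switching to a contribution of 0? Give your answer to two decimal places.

19.44 points

Switching from a contribution of 36 to 0 lets Ravi keep an extra 36 points, but lowers the group account by 36, which costs Ravi their own share of that drop: 0.46 × 36 = 16.56.
Net gain = 36 − 16.56 = 19.44. The private return per contributed unit (0.46) is below 1, so free-riding is indeed the best response regardless of what the others do.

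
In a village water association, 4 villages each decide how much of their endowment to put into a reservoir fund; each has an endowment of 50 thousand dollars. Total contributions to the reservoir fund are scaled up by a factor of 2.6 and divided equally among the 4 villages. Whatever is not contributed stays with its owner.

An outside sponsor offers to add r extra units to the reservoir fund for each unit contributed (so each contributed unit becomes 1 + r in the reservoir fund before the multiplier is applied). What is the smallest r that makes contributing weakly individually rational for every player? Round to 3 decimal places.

With matching at rate r, one contributed unit becomes (1 + r) in the reservoir fund and returns 2.6 × (1 + r) / 4 to the contributor.
Setting this equal to 1: 1 + r = 4/2.6 = 1.5385.
So the minimum matching rate is r = 1.5385 − 1 = 0.538.

0.538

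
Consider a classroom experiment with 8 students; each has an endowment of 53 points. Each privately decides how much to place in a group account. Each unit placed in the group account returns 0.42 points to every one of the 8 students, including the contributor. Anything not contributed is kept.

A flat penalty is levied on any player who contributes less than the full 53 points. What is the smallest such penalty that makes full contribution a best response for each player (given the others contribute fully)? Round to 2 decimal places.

Given the others contribute fully, the best deviation is to contribute 0 (any partial contribution still incurs the fine and gives up units whose private return 0.42 is below 1).
Deviating from 53 to 0 saves 53 points but forfeits the deviator's share of the drop in the group account: 0.42 × 53 = 22.26.
So the deviation gain is 53 − 22.26 = 30.74, and the fine must be at least 30.74 points to wipe it out.

30.74 points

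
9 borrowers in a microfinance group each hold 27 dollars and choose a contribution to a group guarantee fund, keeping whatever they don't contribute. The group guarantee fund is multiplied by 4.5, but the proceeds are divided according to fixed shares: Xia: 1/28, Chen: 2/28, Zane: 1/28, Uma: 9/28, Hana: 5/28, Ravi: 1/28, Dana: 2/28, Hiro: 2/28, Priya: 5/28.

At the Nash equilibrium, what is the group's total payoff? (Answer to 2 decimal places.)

337.50 dollars

Each unit j contributes comes back to j as 4.5 × (j's share), so j prefers to contribute only if that share exceeds 1/4.5 = 0.2222; otherwise keeping the unit dominates.
Only Uma (9/28) clears that bar, contributing 27; the remaining 8 contribute 0. Total contributed: 27.
The group guarantee fund pays out 4.5 × 27 = 121.50 in total (split across the unequal shares, but the aggregate is all that matters for the group sum).
The 8 free-riders keep 27 each, adding 216. Group total = 216 + 121.50 = 337.50.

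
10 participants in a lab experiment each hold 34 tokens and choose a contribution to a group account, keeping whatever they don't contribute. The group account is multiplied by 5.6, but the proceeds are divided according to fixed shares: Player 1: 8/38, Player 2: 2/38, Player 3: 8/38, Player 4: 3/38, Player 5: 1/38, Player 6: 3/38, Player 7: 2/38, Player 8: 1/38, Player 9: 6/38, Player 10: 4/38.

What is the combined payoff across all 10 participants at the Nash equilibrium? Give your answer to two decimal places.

652.80 tokens

Player j's private return per contributed unit is 5.6 × (j's share). Contributing is weakly dominant for j when that share is at least 1/5.6 = 0.1786, and contributing 0 is dominant otherwise.
Player 1 and Player 3 clear that bar, contributing 34 each; the remaining 8 contribute 0. Total contributed: 68.
The group account pays out 5.6 × 68 = 380.80 in total (split across the unequal shares, but the aggregate is all that matters for the group sum).
The 8 free-riders keep 34 each, adding 272. Group total = 272 + 380.80 = 652.80.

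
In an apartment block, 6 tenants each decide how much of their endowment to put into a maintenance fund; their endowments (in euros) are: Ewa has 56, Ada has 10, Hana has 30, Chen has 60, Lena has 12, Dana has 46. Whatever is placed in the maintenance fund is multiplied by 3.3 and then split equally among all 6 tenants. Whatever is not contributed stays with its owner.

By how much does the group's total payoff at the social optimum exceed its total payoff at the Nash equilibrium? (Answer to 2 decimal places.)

The private return per contributed unit is 3.3/6 = 0.5500 < 1 for every player regardless of endowment, so the Nash equilibrium is zero contribution and the group total is Σ E_j = 56 + 10 + 30 + 60 + 12 + 46 = 214.
Each contributed unit returns 3.300 to the group, so the social optimum is full contribution by everyone: group total = 3.300 × 214 = 706.20.
Efficiency loss = (3.300 − 1) × 214 = 492.20.

492.20 euros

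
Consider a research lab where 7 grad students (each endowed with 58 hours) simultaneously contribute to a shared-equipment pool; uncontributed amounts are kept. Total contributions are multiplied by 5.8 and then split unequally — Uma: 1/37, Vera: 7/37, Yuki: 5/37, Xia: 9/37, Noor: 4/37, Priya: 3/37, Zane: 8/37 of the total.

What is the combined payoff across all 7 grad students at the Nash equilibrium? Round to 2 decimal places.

Each unit j contributes comes back to j as 5.8 × (j's share), so j prefers to contribute only if that share exceeds 1/5.8 = 0.1724; otherwise keeping the unit dominates.
Vera, Xia and Zane are above the threshold, contributing 58 each; the remaining 4 contribute 0. Total contributed: 174.
The shared-equipment pool pays out 5.8 × 174 = 1009.20 in total (split across the unequal shares, but the aggregate is all that matters for the group sum).
The 4 free-riders keep 58 each, adding 232. Group total = 232 + 1009.20 = 1241.20.

1241.20 hours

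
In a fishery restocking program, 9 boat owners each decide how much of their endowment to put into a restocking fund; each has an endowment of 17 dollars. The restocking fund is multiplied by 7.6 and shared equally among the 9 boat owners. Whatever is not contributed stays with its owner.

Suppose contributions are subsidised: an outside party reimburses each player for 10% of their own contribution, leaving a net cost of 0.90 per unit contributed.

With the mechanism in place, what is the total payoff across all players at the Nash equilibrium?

153.00 dollars

With the mechanism, a contributed unit returns (7.6/9) / 0.90 = 0.9383 per unit of net cost — still below 1 — so contributing 0 remains dominant for every player.
At the Nash equilibrium no one contributes; group total payoff = 9 × 17 = 153.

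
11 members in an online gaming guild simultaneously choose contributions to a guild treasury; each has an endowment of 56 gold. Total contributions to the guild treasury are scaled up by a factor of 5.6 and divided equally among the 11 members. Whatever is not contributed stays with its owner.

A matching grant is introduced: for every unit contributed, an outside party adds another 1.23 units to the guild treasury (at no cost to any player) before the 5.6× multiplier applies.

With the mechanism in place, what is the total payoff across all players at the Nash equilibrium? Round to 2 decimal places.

The effective private return per unit is now 5.6 × 2.23 / 11 = 1.1353 > 1, so every player's dominant strategy flips to full contribution.
At the Nash equilibrium everyone contributes 56. Group total payoff = 5.6 × 2.23 × 616 = 7692.61.

7692.61 gold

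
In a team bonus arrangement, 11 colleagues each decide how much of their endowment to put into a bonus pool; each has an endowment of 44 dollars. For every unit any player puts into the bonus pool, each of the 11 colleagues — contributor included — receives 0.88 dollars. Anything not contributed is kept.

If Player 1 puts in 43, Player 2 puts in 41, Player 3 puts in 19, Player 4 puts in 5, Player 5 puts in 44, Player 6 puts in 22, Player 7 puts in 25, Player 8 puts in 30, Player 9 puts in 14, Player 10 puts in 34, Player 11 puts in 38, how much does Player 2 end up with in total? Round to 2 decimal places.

280.20 dollars

Total contributed: 43 + 41 + 19 + 5 + 44 + 22 + 25 + 30 + 14 + 34 + 38 = 315.
Each receives 0.88 × 315 = 277.20 from the bonus pool.
Player 2 keeps 44 − 41 = 3, so Player 2's payoff is 3 + 277.20 = 280.20.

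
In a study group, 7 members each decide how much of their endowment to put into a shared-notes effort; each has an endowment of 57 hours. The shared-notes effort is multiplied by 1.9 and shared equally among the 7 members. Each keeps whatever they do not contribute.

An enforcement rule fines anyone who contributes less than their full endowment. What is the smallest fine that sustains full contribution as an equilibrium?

41.53 hours

Given the others contribute fully, the best deviation is to contribute 0 (any partial contribution still incurs the fine and gives up units whose private return 0.2714 is below 1).
Deviating from 57 to 0 saves 57 hours but forfeits the deviator's share of the drop in the shared-notes effort: 1.9/7 × 57 = 15.47.
So the deviation gain is 57 − 15.47 = 41.53, and the fine must be at least 41.53 hours to wipe it out.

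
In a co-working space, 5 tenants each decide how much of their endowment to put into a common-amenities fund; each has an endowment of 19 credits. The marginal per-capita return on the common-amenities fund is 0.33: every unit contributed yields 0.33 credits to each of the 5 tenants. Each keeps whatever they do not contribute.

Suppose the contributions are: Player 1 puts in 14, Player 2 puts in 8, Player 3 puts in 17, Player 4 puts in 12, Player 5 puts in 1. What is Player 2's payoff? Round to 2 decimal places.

28.16 credits

Total contributed: 14 + 8 + 17 + 12 + 1 = 52.
Each receives 0.33 × 52 = 17.16 from the common-amenities fund.
Player 2 keeps 19 − 8 = 11, so Player 2's payoff is 11 + 17.16 = 28.16.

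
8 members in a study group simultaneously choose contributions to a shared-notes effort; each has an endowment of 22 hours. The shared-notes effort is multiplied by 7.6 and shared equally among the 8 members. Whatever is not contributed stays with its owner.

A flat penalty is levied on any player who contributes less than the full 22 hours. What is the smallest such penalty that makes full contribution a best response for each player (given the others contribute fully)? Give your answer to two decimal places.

Given the others contribute fully, the best deviation is to contribute 0 (any partial contribution still incurs the fine and gives up units whose private return 0.9500 is below 1).
Deviating from 22 to 0 saves 22 hours but forfeits the deviator's share of the drop in the shared-notes effort: 7.6/8 × 22 = 20.90.
So the deviation gain is 22 − 20.90 = 1.10, and the fine must be at least 1.10 hours to wipe it out.

1.10 hours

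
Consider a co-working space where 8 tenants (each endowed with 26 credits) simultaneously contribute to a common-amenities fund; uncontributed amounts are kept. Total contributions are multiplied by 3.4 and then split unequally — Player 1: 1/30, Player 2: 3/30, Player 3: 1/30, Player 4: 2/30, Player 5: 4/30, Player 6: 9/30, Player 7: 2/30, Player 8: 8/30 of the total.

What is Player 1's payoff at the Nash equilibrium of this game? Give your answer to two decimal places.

28.95 credits

Player j's private return per contributed unit is 3.4 × (j's share). Contributing is weakly dominant for j when that share is at least 1/3.4 = 0.2941, and contributing 0 is dominant otherwise.
Only Player 6 (9/30) clears that bar, contributing 26; the remaining 7 contribute 0. Total contributed: 26.
Player 1 keeps 26 and receives 3.4 × 26 × 1/30 = 2.95 from the common-amenities fund, for a payoff of 28.95.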